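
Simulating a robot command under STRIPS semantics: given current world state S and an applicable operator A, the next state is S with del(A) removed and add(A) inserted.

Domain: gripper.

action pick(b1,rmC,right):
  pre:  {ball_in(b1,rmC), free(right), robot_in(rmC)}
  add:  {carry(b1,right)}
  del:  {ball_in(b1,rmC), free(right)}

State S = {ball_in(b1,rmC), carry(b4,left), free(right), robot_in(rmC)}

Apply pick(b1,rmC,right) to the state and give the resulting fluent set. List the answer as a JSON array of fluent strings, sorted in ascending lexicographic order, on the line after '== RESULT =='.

Progress:
  pre ⊆ S: {ball_in(b1,rmC), free(right), robot_in(rmC)} ⊆ S  — applicable
  S \ del = {carry(b4,left), robot_in(rmC)}
  ∪ add   = {carry(b1,right), carry(b4,left), robot_in(rmC)}

== RESULT ==
["carry(b1,right)", "carry(b4,left)", "robot_in(rmC)"]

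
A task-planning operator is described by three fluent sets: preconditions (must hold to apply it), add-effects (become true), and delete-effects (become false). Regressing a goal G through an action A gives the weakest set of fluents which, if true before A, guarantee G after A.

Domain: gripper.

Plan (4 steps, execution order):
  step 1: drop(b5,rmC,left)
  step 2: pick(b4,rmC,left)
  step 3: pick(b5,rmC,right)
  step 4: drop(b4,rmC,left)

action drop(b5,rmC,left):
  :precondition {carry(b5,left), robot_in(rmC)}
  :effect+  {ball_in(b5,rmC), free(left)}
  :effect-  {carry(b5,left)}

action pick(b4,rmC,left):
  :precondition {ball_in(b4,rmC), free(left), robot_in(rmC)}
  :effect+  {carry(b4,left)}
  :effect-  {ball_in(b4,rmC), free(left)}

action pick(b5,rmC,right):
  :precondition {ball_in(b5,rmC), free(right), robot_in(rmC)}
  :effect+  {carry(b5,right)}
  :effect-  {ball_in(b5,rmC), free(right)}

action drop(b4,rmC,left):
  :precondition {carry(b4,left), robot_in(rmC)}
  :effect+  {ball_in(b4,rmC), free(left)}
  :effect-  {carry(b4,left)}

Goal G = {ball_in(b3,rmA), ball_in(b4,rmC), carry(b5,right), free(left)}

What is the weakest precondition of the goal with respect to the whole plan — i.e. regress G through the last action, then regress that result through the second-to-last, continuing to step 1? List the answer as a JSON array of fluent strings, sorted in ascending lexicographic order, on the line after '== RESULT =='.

Regress step by step:
  through step 4 (drop(b4,rmC,left)): drop {ball_in(b4,rmC), free(left)}, keep {ball_in(b3,rmA), carry(b5,right)}, require {carry(b4,left), robot_in(rmC)}
    → {ball_in(b3,rmA), carry(b4,left), carry(b5,right), robot_in(rmC)}
  through step 3 (pick(b5,rmC,right)): drop {carry(b5,right)}, keep {ball_in(b3,rmA), carry(b4,left), robot_in(rmC)}, require {ball_in(b5,rmC), free(right), robot_in(rmC)}
    → {ball_in(b3,rmA), ball_in(b5,rmC), carry(b4,left), free(right), robot_in(rmC)}
  through step 2 (pick(b4,rmC,left)): drop {carry(b4,left)}, keep {ball_in(b3,rmA), ball_in(b5,rmC), free(right), robot_in(rmC)}, require {ball_in(b4,rmC), free(left), robot_in(rmC)}
    → {ball_in(b3,rmA), ball_in(b4,rmC), ball_in(b5,rmC), free(left), free(right), robot_in(rmC)}
  through step 1 (drop(b5,rmC,left)): drop {ball_in(b5,rmC), free(left)}, keep {ball_in(b3,rmA), ball_in(b4,rmC), free(right), robot_in(rmC)}, require {carry(b5,left), robot_in(rmC)}
    → {ball_in(b3,rmA), ball_in(b4,rmC), carry(b5,left), free(right), robot_in(rmC)}

== RESULT ==
["ball_in(b3,rmA)", "ball_in(b4,rmC)", "carry(b5,left)", "free(right)", "robot_in(rmC)"]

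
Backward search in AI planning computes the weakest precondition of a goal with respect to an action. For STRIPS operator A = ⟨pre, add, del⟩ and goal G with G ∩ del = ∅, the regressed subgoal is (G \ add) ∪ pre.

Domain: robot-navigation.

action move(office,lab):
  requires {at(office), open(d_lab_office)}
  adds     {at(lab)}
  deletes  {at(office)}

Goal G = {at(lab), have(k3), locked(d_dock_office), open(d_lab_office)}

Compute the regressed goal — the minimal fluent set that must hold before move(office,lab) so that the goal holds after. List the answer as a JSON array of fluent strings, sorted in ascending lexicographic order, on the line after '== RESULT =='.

Regress:
  G ∩ del = {}  (empty — regression defined)
  G \ add = {at(lab), have(k3), locked(d_dock_office), open(d_lab_office)} \ {at(lab)} = {have(k3), locked(d_dock_office), open(d_lab_office)}
  ∪ pre   = {have(k3), locked(d_dock_office), open(d_lab_office)} ∪ {at(office), open(d_lab_office)}
          = {at(office), have(k3), locked(d_dock_office), open(d_lab_office)}

== RESULT ==
["at(office)", "have(k3)", "locked(d_dock_office)", "open(d_lab_office)"]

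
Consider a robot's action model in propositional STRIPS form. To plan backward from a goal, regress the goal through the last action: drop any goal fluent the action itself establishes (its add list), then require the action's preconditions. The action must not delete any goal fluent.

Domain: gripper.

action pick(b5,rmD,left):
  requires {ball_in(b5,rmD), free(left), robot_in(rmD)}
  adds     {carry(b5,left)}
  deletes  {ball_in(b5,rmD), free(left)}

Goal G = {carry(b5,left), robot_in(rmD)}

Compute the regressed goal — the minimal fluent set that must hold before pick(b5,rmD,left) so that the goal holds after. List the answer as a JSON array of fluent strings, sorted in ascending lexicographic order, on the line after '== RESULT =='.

Regress:
  G ∩ del = {}  (empty — regression defined)
  G \ add = {carry(b5,left), robot_in(rmD)} \ {carry(b5,left)} = {robot_in(rmD)}
  ∪ pre   = {robot_in(rmD)} ∪ {ball_in(b5,rmD), free(left), robot_in(rmD)}
          = {ball_in(b5,rmD), free(left), robot_in(rmD)}

== RESULT ==
["ball_in(b5,rmD)", "free(left)", "robot_in(rmD)"]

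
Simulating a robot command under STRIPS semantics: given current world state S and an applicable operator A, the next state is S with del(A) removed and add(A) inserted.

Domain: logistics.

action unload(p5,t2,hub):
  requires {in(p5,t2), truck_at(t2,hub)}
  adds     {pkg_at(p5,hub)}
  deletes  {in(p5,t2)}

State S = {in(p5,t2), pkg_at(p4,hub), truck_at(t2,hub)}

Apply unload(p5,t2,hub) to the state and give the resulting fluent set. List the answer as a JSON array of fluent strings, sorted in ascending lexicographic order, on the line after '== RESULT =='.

Compute (S \ del) ∪ add:
  pre ⊆ S: {in(p5,t2), truck_at(t2,hub)} ⊆ S  — applicable
  S \ del = {pkg_at(p4,hub), truck_at(t2,hub)}
  ∪ add   = {pkg_at(p4,hub), pkg_at(p5,hub), truck_at(t2,hub)}

== RESULT ==
["pkg_at(p4,hub)", "pkg_at(p5,hub)", "truck_at(t2,hub)"]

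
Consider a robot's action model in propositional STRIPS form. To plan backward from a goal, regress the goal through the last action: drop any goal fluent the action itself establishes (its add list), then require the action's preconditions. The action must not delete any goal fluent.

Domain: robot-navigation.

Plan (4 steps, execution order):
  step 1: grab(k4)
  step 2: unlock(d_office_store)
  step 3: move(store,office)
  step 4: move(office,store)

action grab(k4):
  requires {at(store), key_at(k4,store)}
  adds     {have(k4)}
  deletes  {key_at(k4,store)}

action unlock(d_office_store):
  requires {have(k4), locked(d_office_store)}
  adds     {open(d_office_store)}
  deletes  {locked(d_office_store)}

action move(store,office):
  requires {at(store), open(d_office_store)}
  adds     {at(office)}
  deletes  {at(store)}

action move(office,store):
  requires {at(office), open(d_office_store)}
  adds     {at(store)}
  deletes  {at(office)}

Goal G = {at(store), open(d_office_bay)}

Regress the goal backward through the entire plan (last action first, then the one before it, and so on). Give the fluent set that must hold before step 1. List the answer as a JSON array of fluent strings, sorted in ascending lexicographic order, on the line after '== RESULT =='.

Work backward from the goal:
  through step 4 (move(office,store)): drop {at(store)}, keep {open(d_office_bay)}, require {at(office), open(d_office_store)}
    → {at(office), open(d_office_bay), open(d_office_store)}
  through step 3 (move(store,office)): drop {at(office)}, keep {open(d_office_bay), open(d_office_store)}, require {at(store), open(d_office_store)}
    → {at(store), open(d_office_bay), open(d_office_store)}
  through step 2 (unlock(d_office_store)): drop {open(d_office_store)}, keep {at(store), open(d_office_bay)}, require {have(k4), locked(d_office_store)}
    → {at(store), have(k4), locked(d_office_store), open(d_office_bay)}
  through step 1 (grab(k4)): drop {have(k4)}, keep {at(store), locked(d_office_store), open(d_office_bay)}, require {at(store), key_at(k4,store)}
    → {at(store), key_at(k4,store), locked(d_office_store), open(d_office_bay)}

== RESULT ==
["at(store)", "key_at(k4,store)", "locked(d_office_store)", "open(d_office_bay)"]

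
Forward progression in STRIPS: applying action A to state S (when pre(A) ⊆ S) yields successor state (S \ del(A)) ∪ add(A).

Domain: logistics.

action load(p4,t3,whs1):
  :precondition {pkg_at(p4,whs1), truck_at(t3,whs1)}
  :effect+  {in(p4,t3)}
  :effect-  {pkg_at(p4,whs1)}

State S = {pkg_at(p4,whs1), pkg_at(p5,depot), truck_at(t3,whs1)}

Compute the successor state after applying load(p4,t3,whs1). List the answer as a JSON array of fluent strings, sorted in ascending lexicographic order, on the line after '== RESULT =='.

Compute (S \ del) ∪ add:
  pre ⊆ S: {pkg_at(p4,whs1), truck_at(t3,whs1)} ⊆ S  — applicable
  S \ del = {pkg_at(p5,depot), truck_at(t3,whs1)}
  ∪ add   = {in(p4,t3), pkg_at(p5,depot), truck_at(t3,whs1)}

== RESULT ==
["in(p4,t3)", "pkg_at(p5,depot)", "truck_at(t3,whs1)"]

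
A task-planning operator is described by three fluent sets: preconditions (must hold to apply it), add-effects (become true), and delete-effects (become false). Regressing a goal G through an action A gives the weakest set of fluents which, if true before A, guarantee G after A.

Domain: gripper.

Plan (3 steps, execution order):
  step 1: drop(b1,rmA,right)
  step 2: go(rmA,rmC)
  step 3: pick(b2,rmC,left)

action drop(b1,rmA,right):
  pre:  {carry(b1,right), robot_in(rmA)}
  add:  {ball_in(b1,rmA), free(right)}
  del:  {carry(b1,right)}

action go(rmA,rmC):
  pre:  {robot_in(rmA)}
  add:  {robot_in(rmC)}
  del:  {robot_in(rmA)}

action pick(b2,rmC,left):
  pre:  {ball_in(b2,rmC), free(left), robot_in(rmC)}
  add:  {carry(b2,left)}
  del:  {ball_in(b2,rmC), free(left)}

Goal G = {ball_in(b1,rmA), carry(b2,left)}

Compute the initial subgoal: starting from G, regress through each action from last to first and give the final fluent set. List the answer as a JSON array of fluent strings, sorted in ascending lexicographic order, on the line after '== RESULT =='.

Regress step by step:
  through step 3 (pick(b2,rmC,left)): drop {carry(b2,left)}, keep {ball_in(b1,rmA)}, require {ball_in(b2,rmC), free(left), robot_in(rmC)}
    → {ball_in(b1,rmA), ball_in(b2,rmC), free(left), robot_in(rmC)}
  through step 2 (go(rmA,rmC)): drop {robot_in(rmC)}, keep {ball_in(b1,rmA), ball_in(b2,rmC), free(left)}, require {robot_in(rmA)}
    → {ball_in(b1,rmA), ball_in(b2,rmC), free(left), robot_in(rmA)}
  through step 1 (drop(b1,rmA,right)): drop {ball_in(b1,rmA)}, keep {ball_in(b2,rmC), free(left), robot_in(rmA)}, require {carry(b1,right), robot_in(rmA)}
    → {ball_in(b2,rmC), carry(b1,right), free(left), robot_in(rmA)}

== RESULT ==
["ball_in(b2,rmC)", "carry(b1,right)", "free(left)", "robot_in(rmA)"]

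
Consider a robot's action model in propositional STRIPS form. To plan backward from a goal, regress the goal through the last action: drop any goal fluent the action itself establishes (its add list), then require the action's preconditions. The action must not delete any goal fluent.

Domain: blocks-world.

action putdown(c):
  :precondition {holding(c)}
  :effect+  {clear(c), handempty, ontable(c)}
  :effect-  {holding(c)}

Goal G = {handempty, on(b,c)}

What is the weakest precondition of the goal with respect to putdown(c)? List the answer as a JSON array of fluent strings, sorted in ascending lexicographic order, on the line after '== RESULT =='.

Compute (G \ add) ∪ pre:
  G ∩ del = {}  (empty — regression defined)
  G \ add = {handempty, on(b,c)} \ {clear(c), handempty, ontable(c)} = {on(b,c)}
  ∪ pre   = {on(b,c)} ∪ {holding(c)}
          = {holding(c), on(b,c)}

== RESULT ==
["holding(c)", "on(b,c)"]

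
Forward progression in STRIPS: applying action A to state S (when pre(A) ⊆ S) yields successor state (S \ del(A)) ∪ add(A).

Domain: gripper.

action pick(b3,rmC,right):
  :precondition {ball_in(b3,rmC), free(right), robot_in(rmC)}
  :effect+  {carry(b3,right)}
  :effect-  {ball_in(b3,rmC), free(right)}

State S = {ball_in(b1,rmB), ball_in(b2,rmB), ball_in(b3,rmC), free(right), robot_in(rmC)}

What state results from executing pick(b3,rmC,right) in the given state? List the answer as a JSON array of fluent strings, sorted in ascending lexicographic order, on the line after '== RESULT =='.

Compute (S \ del) ∪ add:
  pre ⊆ S: {ball_in(b3,rmC), free(right), robot_in(rmC)} ⊆ S  — applicable
  S \ del = {ball_in(b1,rmB), ball_in(b2,rmB), robot_in(rmC)}
  ∪ add   = {ball_in(b1,rmB), ball_in(b2,rmB), carry(b3,right), robot_in(rmC)}

== RESULT ==
["ball_in(b1,rmB)", "ball_in(b2,rmB)", "carry(b3,right)", "robot_in(rmC)"]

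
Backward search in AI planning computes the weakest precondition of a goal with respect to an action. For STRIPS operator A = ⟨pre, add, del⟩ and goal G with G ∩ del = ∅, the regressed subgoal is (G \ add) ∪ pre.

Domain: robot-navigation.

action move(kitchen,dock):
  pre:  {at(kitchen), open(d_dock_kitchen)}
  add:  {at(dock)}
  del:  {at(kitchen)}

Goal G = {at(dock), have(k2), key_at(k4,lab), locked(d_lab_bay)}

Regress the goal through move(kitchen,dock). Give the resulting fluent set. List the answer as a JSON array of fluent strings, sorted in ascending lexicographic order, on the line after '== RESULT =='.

Compute (G \ add) ∪ pre:
  G ∩ del = {}  (empty — regression defined)
  G \ add = {at(dock), have(k2), key_at(k4,lab), locked(d_lab_bay)} \ {at(dock)} = {have(k2), key_at(k4,lab), locked(d_lab_bay)}
  ∪ pre   = {have(k2), key_at(k4,lab), locked(d_lab_bay)} ∪ {at(kitchen), open(d_dock_kitchen)}
          = {at(kitchen), have(k2), key_at(k4,lab), locked(d_lab_bay), open(d_dock_kitchen)}

== RESULT ==
["at(kitchen)", "have(k2)", "key_at(k4,lab)", "locked(d_lab_bay)", "open(d_dock_kitchen)"]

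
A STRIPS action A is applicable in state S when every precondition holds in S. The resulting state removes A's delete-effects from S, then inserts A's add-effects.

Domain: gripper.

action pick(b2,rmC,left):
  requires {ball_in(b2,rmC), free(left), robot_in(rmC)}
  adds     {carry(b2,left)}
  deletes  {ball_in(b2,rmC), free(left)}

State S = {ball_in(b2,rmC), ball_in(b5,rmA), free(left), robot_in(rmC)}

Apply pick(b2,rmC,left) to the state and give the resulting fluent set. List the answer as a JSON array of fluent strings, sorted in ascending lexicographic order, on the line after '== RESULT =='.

Compute (S \ del) ∪ add:
  pre ⊆ S: {ball_in(b2,rmC), free(left), robot_in(rmC)} ⊆ S  — applicable
  S \ del = {ball_in(b5,rmA), robot_in(rmC)}
  ∪ add   = {ball_in(b5,rmA), carry(b2,left), robot_in(rmC)}

== RESULT ==
["ball_in(b5,rmA)", "carry(b2,left)", "robot_in(rmC)"]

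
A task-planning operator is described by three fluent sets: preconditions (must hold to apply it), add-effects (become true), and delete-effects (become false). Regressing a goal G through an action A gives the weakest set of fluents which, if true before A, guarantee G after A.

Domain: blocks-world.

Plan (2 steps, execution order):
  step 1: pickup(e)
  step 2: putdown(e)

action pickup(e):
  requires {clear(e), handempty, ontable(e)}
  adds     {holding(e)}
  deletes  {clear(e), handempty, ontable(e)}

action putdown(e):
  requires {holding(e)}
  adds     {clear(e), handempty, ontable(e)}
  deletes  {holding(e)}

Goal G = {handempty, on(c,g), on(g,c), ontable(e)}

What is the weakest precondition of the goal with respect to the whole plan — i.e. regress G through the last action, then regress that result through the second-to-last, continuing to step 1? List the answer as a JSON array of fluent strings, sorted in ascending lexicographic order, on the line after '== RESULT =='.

Regress step by step:
  through step 2 (putdown(e)): drop {handempty, ontable(e)}, keep {on(c,g), on(g,c)}, require {holding(e)}
    → {holding(e), on(c,g), on(g,c)}
  through step 1 (pickup(e)): drop {holding(e)}, keep {on(c,g), on(g,c)}, require {clear(e), handempty, ontable(e)}
    → {clear(e), handempty, on(c,g), on(g,c), ontable(e)}

== RESULT ==
["clear(e)", "handempty", "on(c,g)", "on(g,c)", "ontable(e)"]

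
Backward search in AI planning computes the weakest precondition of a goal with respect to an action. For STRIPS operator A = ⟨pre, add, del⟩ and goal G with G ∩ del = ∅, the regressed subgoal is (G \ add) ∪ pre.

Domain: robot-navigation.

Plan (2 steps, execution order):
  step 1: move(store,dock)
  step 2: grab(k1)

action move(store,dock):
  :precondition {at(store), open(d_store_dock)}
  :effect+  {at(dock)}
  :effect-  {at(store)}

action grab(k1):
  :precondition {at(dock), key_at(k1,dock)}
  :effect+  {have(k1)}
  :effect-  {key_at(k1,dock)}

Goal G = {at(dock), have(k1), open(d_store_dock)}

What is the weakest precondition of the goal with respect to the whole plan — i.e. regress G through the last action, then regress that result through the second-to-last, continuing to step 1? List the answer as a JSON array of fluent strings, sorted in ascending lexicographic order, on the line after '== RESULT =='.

Regress step by step:
  through step 2 (grab(k1)): drop {have(k1)}, keep {at(dock), open(d_store_dock)}, require {at(dock), key_at(k1,dock)}
    → {at(dock), key_at(k1,dock), open(d_store_dock)}
  through step 1 (move(store,dock)): drop {at(dock)}, keep {key_at(k1,dock), open(d_store_dock)}, require {at(store), open(d_store_dock)}
    → {at(store), key_at(k1,dock), open(d_store_dock)}

== RESULT ==
["at(store)", "key_at(k1,dock)", "open(d_store_dock)"]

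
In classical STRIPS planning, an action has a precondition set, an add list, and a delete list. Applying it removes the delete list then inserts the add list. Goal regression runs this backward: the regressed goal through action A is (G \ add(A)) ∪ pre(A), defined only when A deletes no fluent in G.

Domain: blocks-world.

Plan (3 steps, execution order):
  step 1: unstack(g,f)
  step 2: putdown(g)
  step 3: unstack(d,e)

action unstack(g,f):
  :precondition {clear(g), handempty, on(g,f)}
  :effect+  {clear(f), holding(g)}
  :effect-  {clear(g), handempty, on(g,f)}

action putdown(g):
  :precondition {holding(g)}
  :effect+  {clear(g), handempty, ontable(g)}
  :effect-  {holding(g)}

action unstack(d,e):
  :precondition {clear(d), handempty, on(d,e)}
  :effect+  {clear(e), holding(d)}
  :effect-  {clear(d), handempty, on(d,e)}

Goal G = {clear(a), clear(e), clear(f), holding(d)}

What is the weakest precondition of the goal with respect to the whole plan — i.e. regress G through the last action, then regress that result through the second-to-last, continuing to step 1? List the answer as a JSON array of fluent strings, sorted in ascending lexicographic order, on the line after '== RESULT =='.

Regress step by step:
  through step 3 (unstack(d,e)): drop {clear(e), holding(d)}, keep {clear(a), clear(f)}, require {clear(d), handempty, on(d,e)}
    → {clear(a), clear(d), clear(f), handempty, on(d,e)}
  through step 2 (putdown(g)): drop {handempty}, keep {clear(a), clear(d), clear(f), on(d,e)}, require {holding(g)}
    → {clear(a), clear(d), clear(f), holding(g), on(d,e)}
  through step 1 (unstack(g,f)): drop {clear(f), holding(g)}, keep {clear(a), clear(d), on(d,e)}, require {clear(g), handempty, on(g,f)}
    → {clear(a), clear(d), clear(g), handempty, on(d,e), on(g,f)}

== RESULT ==
["clear(a)", "clear(d)", "clear(g)", "handempty", "on(d,e)", "on(g,f)"]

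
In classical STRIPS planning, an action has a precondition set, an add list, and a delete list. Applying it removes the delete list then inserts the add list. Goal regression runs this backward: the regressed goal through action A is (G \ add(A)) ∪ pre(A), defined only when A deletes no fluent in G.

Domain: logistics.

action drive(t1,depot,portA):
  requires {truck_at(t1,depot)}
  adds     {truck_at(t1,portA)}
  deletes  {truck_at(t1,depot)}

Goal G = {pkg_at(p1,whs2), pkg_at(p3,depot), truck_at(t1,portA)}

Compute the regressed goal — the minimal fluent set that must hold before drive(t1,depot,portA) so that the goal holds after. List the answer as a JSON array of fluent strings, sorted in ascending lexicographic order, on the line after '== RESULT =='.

Compute (G \ add) ∪ pre:
  G ∩ del = {}  (empty — regression defined)
  G \ add = {pkg_at(p1,whs2), pkg_at(p3,depot), truck_at(t1,portA)} \ {truck_at(t1,portA)} = {pkg_at(p1,whs2), pkg_at(p3,depot)}
  ∪ pre   = {pkg_at(p1,whs2), pkg_at(p3,depot)} ∪ {truck_at(t1,depot)}
          = {pkg_at(p1,whs2), pkg_at(p3,depot), truck_at(t1,depot)}

== RESULT ==
["pkg_at(p1,whs2)", "pkg_at(p3,depot)", "truck_at(t1,depot)"]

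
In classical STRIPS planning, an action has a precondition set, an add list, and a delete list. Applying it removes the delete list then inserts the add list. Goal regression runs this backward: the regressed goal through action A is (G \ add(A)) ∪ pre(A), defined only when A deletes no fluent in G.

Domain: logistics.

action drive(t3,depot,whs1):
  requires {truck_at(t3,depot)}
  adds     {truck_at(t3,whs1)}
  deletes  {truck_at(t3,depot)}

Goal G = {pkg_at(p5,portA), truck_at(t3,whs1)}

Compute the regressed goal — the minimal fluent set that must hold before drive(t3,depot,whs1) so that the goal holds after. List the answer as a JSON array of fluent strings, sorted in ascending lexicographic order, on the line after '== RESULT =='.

Compute (G \ add) ∪ pre:
  G ∩ del = {}  (empty — regression defined)
  G \ add = {pkg_at(p5,portA), truck_at(t3,whs1)} \ {truck_at(t3,whs1)} = {pkg_at(p5,portA)}
  ∪ pre   = {pkg_at(p5,portA)} ∪ {truck_at(t3,depot)}
          = {pkg_at(p5,portA), truck_at(t3,depot)}

== RESULT ==
["pkg_at(p5,portA)", "truck_at(t3,depot)"]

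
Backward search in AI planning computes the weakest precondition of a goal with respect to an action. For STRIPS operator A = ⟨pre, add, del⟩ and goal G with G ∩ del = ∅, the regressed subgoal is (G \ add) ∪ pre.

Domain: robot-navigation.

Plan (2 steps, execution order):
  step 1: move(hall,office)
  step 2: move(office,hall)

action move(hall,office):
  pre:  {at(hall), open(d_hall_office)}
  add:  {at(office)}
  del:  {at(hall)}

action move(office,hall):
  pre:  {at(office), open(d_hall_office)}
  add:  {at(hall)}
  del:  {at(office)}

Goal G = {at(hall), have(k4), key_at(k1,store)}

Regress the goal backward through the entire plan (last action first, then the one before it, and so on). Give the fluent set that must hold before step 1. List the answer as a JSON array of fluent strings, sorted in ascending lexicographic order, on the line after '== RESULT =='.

Regress step by step:
  through step 2 (move(office,hall)): drop {at(hall)}, keep {have(k4), key_at(k1,store)}, require {at(office), open(d_hall_office)}
    → {at(office), have(k4), key_at(k1,store), open(d_hall_office)}
  through step 1 (move(hall,office)): drop {at(office)}, keep {have(k4), key_at(k1,store), open(d_hall_office)}, require {at(hall), open(d_hall_office)}
    → {at(hall), have(k4), key_at(k1,store), open(d_hall_office)}

== RESULT ==
["at(hall)", "have(k4)", "key_at(k1,store)", "open(d_hall_office)"]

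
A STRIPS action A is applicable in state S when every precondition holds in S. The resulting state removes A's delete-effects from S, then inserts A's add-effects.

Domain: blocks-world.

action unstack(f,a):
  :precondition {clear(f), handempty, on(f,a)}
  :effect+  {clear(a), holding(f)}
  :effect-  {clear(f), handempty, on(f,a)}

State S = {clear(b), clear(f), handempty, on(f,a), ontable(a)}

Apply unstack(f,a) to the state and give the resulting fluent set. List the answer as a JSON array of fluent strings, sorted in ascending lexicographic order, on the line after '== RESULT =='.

Compute (S \ del) ∪ add:
  pre ⊆ S: {clear(f), handempty, on(f,a)} ⊆ S  — applicable
  S \ del = {clear(b), ontable(a)}
  ∪ add   = {clear(a), clear(b), holding(f), ontable(a)}

== RESULT ==
["clear(a)", "clear(b)", "holding(f)", "ontable(a)"]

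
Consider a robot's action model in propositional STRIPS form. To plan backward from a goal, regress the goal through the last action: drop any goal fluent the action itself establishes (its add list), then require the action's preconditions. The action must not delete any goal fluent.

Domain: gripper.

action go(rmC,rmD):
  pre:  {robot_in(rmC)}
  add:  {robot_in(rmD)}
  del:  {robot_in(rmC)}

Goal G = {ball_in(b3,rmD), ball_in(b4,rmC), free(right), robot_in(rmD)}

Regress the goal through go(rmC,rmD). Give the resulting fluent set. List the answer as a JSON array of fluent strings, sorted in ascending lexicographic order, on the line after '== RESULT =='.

Regress:
  G ∩ del = {}  (empty — regression defined)
  G \ add = {ball_in(b3,rmD), ball_in(b4,rmC), free(right), robot_in(rmD)} \ {robot_in(rmD)} = {ball_in(b3,rmD), ball_in(b4,rmC), free(right)}
  ∪ pre   = {ball_in(b3,rmD), ball_in(b4,rmC), free(right)} ∪ {robot_in(rmC)}
          = {ball_in(b3,rmD), ball_in(b4,rmC), free(right), robot_in(rmC)}

== RESULT ==
["ball_in(b3,rmD)", "ball_in(b4,rmC)", "free(right)", "robot_in(rmC)"]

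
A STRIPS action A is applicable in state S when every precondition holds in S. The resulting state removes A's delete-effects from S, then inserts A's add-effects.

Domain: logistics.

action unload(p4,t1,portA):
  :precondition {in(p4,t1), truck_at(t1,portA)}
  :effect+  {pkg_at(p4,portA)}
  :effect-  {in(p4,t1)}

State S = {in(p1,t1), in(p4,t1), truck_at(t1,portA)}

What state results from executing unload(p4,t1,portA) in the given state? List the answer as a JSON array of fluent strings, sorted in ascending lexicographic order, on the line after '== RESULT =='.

Progress:
  pre ⊆ S: {in(p4,t1), truck_at(t1,portA)} ⊆ S  — applicable
  S \ del = {in(p1,t1), truck_at(t1,portA)}
  ∪ add   = {in(p1,t1), pkg_at(p4,portA), truck_at(t1,portA)}

== RESULT ==
["in(p1,t1)", "pkg_at(p4,portA)", "truck_at(t1,portA)"]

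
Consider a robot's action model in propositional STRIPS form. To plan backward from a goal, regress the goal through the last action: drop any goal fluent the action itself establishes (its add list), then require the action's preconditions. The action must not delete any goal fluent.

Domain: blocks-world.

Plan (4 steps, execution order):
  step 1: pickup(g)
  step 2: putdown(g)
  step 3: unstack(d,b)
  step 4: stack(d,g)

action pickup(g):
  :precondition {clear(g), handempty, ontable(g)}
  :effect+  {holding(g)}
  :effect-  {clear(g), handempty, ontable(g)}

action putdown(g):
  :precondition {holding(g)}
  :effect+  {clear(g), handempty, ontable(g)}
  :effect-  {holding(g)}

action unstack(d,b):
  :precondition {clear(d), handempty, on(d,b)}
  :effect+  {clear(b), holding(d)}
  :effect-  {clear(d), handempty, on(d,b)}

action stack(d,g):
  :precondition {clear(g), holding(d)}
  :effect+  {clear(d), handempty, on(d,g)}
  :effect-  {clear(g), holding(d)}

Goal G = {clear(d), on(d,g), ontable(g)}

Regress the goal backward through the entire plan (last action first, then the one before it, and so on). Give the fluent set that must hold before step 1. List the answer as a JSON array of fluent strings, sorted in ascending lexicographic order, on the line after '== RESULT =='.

Work backward from the goal:
  through step 4 (stack(d,g)): drop {clear(d), on(d,g)}, keep {ontable(g)}, require {clear(g), holding(d)}
    → {clear(g), holding(d), ontable(g)}
  through step 3 (unstack(d,b)): drop {holding(d)}, keep {clear(g), ontable(g)}, require {clear(d), handempty, on(d,b)}
    → {clear(d), clear(g), handempty, on(d,b), ontable(g)}
  through step 2 (putdown(g)): drop {clear(g), handempty, ontable(g)}, keep {clear(d), on(d,b)}, require {holding(g)}
    → {clear(d), holding(g), on(d,b)}
  through step 1 (pickup(g)): drop {holding(g)}, keep {clear(d), on(d,b)}, require {clear(g), handempty, ontable(g)}
    → {clear(d), clear(g), handempty, on(d,b), ontable(g)}

== RESULT ==
["clear(d)", "clear(g)", "handempty", "on(d,b)", "ontable(g)"]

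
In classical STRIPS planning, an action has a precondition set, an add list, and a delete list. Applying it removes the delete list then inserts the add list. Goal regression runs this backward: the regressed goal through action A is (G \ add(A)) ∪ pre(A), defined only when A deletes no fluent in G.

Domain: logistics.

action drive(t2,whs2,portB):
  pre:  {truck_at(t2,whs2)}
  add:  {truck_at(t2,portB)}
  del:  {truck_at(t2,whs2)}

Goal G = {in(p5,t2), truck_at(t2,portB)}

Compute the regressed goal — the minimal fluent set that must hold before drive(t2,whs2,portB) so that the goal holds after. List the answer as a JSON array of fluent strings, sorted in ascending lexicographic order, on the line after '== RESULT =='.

Regress:
  G ∩ del = {}  (empty — regression defined)
  G \ add = {in(p5,t2), truck_at(t2,portB)} \ {truck_at(t2,portB)} = {in(p5,t2)}
  ∪ pre   = {in(p5,t2)} ∪ {truck_at(t2,whs2)}
          = {in(p5,t2), truck_at(t2,whs2)}

== RESULT ==
["in(p5,t2)", "truck_at(t2,whs2)"]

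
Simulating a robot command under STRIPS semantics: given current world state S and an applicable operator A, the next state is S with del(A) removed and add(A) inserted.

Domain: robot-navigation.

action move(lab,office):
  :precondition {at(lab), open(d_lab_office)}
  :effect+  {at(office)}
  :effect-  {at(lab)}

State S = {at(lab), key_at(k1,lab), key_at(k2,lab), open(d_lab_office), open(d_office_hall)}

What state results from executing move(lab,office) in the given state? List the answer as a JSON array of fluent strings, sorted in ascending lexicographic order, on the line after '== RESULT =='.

Compute (S \ del) ∪ add:
  pre ⊆ S: {at(lab), open(d_lab_office)} ⊆ S  — applicable
  S \ del = {key_at(k1,lab), key_at(k2,lab), open(d_lab_office), open(d_office_hall)}
  ∪ add   = {at(office), key_at(k1,lab), key_at(k2,lab), open(d_lab_office), open(d_office_hall)}

== RESULT ==
["at(office)", "key_at(k1,lab)", "key_at(k2,lab)", "open(d_lab_office)", "open(d_office_hall)"]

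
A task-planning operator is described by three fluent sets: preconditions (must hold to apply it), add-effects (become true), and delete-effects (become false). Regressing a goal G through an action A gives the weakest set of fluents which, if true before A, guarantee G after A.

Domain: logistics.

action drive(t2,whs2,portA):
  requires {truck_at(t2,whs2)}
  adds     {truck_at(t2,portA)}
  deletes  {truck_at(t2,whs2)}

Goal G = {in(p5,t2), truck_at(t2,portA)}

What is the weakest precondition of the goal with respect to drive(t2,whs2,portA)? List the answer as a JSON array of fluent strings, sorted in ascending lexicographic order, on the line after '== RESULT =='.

Regress:
  G ∩ del = {}  (empty — regression defined)
  G \ add = {in(p5,t2), truck_at(t2,portA)} \ {truck_at(t2,portA)} = {in(p5,t2)}
  ∪ pre   = {in(p5,t2)} ∪ {truck_at(t2,whs2)}
          = {in(p5,t2), truck_at(t2,whs2)}

== RESULT ==
["in(p5,t2)", "truck_at(t2,whs2)"]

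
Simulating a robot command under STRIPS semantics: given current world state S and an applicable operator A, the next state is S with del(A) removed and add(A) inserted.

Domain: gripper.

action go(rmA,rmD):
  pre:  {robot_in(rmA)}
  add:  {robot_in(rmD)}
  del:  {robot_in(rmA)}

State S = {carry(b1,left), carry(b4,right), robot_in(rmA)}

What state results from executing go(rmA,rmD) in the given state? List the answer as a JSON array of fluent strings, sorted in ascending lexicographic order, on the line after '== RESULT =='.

Progress:
  pre ⊆ S: {robot_in(rmA)} ⊆ S  — applicable
  S \ del = {carry(b1,left), carry(b4,right)}
  ∪ add   = {carry(b1,left), carry(b4,right), robot_in(rmD)}

== RESULT ==
["carry(b1,left)", "carry(b4,right)", "robot_in(rmD)"]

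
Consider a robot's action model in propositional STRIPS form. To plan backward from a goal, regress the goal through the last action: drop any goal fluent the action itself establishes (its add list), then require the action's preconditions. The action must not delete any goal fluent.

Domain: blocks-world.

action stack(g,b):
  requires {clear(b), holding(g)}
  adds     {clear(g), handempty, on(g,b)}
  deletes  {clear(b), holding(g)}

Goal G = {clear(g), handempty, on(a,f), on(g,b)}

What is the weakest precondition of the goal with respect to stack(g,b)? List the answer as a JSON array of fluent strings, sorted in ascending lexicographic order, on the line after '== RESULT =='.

Compute (G \ add) ∪ pre:
  G ∩ del = {}  (empty — regression defined)
  G \ add = {clear(g), handempty, on(a,f), on(g,b)} \ {clear(g), handempty, on(g,b)} = {on(a,f)}
  ∪ pre   = {on(a,f)} ∪ {clear(b), holding(g)}
          = {clear(b), holding(g), on(a,f)}

== RESULT ==
["clear(b)", "holding(g)", "on(a,f)"]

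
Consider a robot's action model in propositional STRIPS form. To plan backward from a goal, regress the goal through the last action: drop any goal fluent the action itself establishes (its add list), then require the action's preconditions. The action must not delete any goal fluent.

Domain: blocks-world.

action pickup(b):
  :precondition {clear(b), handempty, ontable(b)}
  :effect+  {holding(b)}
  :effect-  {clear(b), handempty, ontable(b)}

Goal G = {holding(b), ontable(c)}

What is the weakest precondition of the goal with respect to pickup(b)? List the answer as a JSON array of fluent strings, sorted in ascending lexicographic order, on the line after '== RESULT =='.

Regress:
  G ∩ del = {}  (empty — regression defined)
  G \ add = {holding(b), ontable(c)} \ {holding(b)} = {ontable(c)}
  ∪ pre   = {ontable(c)} ∪ {clear(b), handempty, ontable(b)}
          = {clear(b), handempty, ontable(b), ontable(c)}

== RESULT ==
["clear(b)", "handempty", "ontable(b)", "ontable(c)"]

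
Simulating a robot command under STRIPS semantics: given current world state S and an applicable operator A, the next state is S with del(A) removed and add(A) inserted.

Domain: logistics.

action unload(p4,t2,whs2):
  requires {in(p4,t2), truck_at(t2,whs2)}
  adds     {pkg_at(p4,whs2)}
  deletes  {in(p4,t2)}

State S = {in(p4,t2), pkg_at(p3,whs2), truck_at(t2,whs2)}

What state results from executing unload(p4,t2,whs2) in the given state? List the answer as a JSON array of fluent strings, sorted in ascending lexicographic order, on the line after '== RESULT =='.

Compute (S \ del) ∪ add:
  pre ⊆ S: {in(p4,t2), truck_at(t2,whs2)} ⊆ S  — applicable
  S \ del = {pkg_at(p3,whs2), truck_at(t2,whs2)}
  ∪ add   = {pkg_at(p3,whs2), pkg_at(p4,whs2), truck_at(t2,whs2)}

== RESULT ==
["pkg_at(p3,whs2)", "pkg_at(p4,whs2)", "truck_at(t2,whs2)"]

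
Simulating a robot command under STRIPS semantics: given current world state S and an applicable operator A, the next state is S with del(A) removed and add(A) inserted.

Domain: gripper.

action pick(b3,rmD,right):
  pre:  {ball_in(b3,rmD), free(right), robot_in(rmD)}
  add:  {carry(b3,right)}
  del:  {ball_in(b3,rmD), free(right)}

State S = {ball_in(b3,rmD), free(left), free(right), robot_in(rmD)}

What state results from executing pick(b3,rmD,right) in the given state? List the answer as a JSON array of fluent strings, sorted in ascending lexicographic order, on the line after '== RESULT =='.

Progress:
  pre ⊆ S: {ball_in(b3,rmD), free(right), robot_in(rmD)} ⊆ S  — applicable
  S \ del = {free(left), robot_in(rmD)}
  ∪ add   = {carry(b3,right), free(left), robot_in(rmD)}

== RESULT ==
["carry(b3,right)", "free(left)", "robot_in(rmD)"]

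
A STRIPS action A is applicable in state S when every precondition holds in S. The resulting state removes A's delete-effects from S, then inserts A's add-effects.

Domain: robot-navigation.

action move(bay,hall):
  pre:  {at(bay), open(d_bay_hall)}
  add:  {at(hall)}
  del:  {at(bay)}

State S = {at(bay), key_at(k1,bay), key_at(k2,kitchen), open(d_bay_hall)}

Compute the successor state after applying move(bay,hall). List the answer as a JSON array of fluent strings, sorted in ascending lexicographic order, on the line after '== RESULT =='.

Compute (S \ del) ∪ add:
  pre ⊆ S: {at(bay), open(d_bay_hall)} ⊆ S  — applicable
  S \ del = {key_at(k1,bay), key_at(k2,kitchen), open(d_bay_hall)}
  ∪ add   = {at(hall), key_at(k1,bay), key_at(k2,kitchen), open(d_bay_hall)}

== RESULT ==
["at(hall)", "key_at(k1,bay)", "key_at(k2,kitchen)", "open(d_bay_hall)"]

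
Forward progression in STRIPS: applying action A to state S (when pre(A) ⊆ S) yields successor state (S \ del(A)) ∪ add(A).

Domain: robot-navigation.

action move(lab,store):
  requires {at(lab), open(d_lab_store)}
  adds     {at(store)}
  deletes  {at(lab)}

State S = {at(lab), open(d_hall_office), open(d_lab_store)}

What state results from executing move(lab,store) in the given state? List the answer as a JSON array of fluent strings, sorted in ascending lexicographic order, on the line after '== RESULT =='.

Compute (S \ del) ∪ add:
  pre ⊆ S: {at(lab), open(d_lab_store)} ⊆ S  — applicable
  S \ del = {open(d_hall_office), open(d_lab_store)}
  ∪ add   = {at(store), open(d_hall_office), open(d_lab_store)}

== RESULT ==
["at(store)", "open(d_hall_office)", "open(d_lab_store)"]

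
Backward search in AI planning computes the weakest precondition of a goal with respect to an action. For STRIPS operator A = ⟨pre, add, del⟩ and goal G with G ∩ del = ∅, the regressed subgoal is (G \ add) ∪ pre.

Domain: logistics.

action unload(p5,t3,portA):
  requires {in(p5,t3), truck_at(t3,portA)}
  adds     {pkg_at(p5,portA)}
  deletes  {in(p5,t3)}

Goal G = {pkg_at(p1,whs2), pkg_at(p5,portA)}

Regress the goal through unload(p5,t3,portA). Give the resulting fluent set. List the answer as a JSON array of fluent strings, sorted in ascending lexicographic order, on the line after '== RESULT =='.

Regress:
  G ∩ del = {}  (empty — regression defined)
  G \ add = {pkg_at(p1,whs2), pkg_at(p5,portA)} \ {pkg_at(p5,portA)} = {pkg_at(p1,whs2)}
  ∪ pre   = {pkg_at(p1,whs2)} ∪ {in(p5,t3), truck_at(t3,portA)}
          = {in(p5,t3), pkg_at(p1,whs2), truck_at(t3,portA)}

== RESULT ==
["in(p5,t3)", "pkg_at(p1,whs2)", "truck_at(t3,portA)"]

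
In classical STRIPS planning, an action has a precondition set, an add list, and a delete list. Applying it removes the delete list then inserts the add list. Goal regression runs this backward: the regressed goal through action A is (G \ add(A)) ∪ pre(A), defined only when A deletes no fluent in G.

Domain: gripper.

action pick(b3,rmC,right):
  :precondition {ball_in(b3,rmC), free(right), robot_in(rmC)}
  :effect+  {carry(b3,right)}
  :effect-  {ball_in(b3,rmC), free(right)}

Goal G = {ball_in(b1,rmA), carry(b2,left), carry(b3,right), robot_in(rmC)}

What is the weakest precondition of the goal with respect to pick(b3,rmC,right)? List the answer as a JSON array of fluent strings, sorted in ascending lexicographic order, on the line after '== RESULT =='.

Regress:
  G ∩ del = {}  (empty — regression defined)
  G \ add = {ball_in(b1,rmA), carry(b2,left), carry(b3,right), robot_in(rmC)} \ {carry(b3,right)} = {ball_in(b1,rmA), carry(b2,left), robot_in(rmC)}
  ∪ pre   = {ball_in(b1,rmA), carry(b2,left), robot_in(rmC)} ∪ {ball_in(b3,rmC), free(right), robot_in(rmC)}
          = {ball_in(b1,rmA), ball_in(b3,rmC), carry(b2,left), free(right), robot_in(rmC)}

== RESULT ==
["ball_in(b1,rmA)", "ball_in(b3,rmC)", "carry(b2,left)", "free(right)", "robot_in(rmC)"]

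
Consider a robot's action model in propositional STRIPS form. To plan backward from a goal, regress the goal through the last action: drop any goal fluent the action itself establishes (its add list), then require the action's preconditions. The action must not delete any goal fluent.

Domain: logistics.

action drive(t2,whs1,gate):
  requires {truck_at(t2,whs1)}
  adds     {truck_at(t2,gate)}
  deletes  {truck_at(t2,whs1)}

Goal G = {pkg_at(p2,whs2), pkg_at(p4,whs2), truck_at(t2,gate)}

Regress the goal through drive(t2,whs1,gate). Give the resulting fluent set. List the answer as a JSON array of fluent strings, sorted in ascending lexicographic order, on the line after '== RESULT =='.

Regress:
  G ∩ del = {}  (empty — regression defined)
  G \ add = {pkg_at(p2,whs2), pkg_at(p4,whs2), truck_at(t2,gate)} \ {truck_at(t2,gate)} = {pkg_at(p2,whs2), pkg_at(p4,whs2)}
  ∪ pre   = {pkg_at(p2,whs2), pkg_at(p4,whs2)} ∪ {truck_at(t2,whs1)}
          = {pkg_at(p2,whs2), pkg_at(p4,whs2), truck_at(t2,whs1)}

== RESULT ==
["pkg_at(p2,whs2)", "pkg_at(p4,whs2)", "truck_at(t2,whs1)"]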